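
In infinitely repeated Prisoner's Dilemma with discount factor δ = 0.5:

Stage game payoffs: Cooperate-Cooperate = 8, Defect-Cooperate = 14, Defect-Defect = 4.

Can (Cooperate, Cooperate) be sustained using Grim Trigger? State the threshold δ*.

δ* = 0.6; since δ = 0.5 < 0.6, cooperation cannot be sustained

Work:
For Grim Trigger:
Cooperate forever: 8/(1-δ)
Defect then punished: 14 + 4·δ/(1-δ)
Need: 8/(1-δ) ≥ 14 + 4·δ/(1-δ)
Solving: δ ≥ (T-R)/(T-P) = (14-8)/(14-4) = 0.6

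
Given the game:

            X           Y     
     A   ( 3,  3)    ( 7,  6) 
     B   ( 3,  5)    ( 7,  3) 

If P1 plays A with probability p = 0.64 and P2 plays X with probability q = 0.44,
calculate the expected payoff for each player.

E[P1] = 5.24, E[P2] = 4.392

Work:
E[P1] = p·q·π₁(A,X) + p·(1-q)·π₁(A,Y) + (1-p)·q·π₁(B,X) + (1-p)·(1-q)·π₁(B,Y)
= 0.64·0.44·3 + 0.64·0.56·7 + 0.36·0.44·3 + 0.36·0.56·7
= 5.24

E[P2] = 4.392 (similar calculation)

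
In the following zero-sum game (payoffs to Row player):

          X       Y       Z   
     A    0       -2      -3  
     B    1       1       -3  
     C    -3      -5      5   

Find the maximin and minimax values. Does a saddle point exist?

Maximin = -3, Minimax = 1, Saddle: False

Work:
Row minimums: [-3, -3, -5] → maximin = -3
Column maximums: [1, 1, 5] → minimax = 1
No saddle point (maximin ≠ minimax). Mixed strategy needed.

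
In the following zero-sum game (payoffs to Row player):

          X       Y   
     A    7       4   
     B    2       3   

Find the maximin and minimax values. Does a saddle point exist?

Maximin = 4, Minimax = 4, Saddle: True

Work:
Row minimums: [4, 2] → maximin = 4
Column maximums: [7, 4] → minimax = 4
Saddle point exists! Game value = 4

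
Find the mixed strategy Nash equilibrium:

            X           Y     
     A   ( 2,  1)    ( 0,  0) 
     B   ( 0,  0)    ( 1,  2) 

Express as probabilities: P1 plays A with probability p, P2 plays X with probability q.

p = 0.6667, q = 0.3333

Work:
Find probabilities that make opponent indifferent:
P2 chooses q to make P1 indifferent between A and B
P1 chooses p to make P2 indifferent between X and Y
Mixed NE: P1 plays (A: 0.6667, B: 0.3333), P2 plays (X: 0.3333, Y: 0.6667)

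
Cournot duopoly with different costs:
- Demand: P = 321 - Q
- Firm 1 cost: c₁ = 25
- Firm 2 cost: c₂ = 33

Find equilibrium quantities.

q₁* = 101.33, q₂* = 93.33

Work:
Reaction: q₁ = (321 - 25 - q₂)/2
Reaction: q₂ = (321 - 33 - q₁)/2
Solve simultaneously:
q₁* = (321 - 2×25 + 33)/3 = 101.33
q₂* = (321 - 2×33 + 25)/3 = 93.33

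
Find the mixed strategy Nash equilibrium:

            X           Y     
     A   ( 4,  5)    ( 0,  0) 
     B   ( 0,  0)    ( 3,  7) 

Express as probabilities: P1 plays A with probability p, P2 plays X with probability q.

p = 0.5833, q = 0.4286

Work:
Find probabilities that make opponent indifferent:
P2 chooses q to make P1 indifferent between A and B
P1 chooses p to make P2 indifferent between X and Y
Mixed NE: P1 plays (A: 0.5833, B: 0.4167), P2 plays (X: 0.4286, Y: 0.5714)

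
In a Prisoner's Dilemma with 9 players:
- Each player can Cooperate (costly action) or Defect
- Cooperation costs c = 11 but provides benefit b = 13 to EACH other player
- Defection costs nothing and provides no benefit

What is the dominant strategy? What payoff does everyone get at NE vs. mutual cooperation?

Dominant: Defect; NE payoff = 0; Coop payoff = 93

Work:
Defect dominates (saves cost c = 11, benefit to others is external)
NE: All defect → everyone gets 0
If all cooperate: each receives (8)×13 - 11 = 93
Social dilemma: 93 > 0 but NE gives 0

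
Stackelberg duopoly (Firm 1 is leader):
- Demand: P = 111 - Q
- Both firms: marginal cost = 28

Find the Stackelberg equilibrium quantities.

q₁* (leader) = 41.5, q₂* (follower) = 20.75

Work:
Follower's reaction: q₂ = (a - c - q₁)/2
Leader substitutes: π₁ = q₁·(a - q₁ - (a-c-q₁)/2 - c)
FOC: q₁* = (111 - 28)/2 = 41.50
Then: q₂* = (111 - 28 - 41.5)/2 = 20.75
Leader has first-mover advantage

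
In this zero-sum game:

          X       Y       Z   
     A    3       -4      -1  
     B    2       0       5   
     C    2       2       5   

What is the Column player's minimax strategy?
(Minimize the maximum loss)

Column should play Y, value = 2

Work:
Column player minimizes Row's maximum payoff:
Column X: max payoff to Row = 3
Column Y: max payoff to Row = 2
Column Z: max payoff to Row = 5
Minimum is 2, achieved by column Y.
Minimax strategy: Y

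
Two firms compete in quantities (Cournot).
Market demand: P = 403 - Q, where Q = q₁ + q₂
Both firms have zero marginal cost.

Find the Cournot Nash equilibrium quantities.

q₁* = q₂* = 134.33; P* = 134.33

Work:
Profit: π_i = P·q_i = (a - q_i - q_j)·q_i
FOC: ∂π_i/∂q_i = a - 2q_i - q_j = 0
Reaction function: q_i = (403 - q_j)/2
Symmetry: q* = 403/3 = 134.33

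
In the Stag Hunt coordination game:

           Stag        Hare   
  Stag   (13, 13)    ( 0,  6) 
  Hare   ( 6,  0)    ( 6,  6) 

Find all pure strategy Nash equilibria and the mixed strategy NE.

Pure NE: (Stag, Stag) and (Hare, Hare); Mixed NE: p = 0.4615, q = 0.4615

Work:
Check pure NE:
(Stag, Stag): (13, 13) - no unilateral deviation beneficial
(Hare, Hare): (6, 6) - no unilateral deviation beneficial
Mixed NE: P1 plays Stag with p = 0.4615, P2 plays Stag with q = 0.4615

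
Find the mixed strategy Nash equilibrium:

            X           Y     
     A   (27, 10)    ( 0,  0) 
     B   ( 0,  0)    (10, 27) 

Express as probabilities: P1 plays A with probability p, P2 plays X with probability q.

p = 0.7297, q = 0.2703

Work:
Find probabilities that make opponent indifferent:
P2 chooses q to make P1 indifferent between A and B
P1 chooses p to make P2 indifferent between X and Y
Mixed NE: P1 plays (A: 0.7297, B: 0.2703), P2 plays (X: 0.2703, Y: 0.7297)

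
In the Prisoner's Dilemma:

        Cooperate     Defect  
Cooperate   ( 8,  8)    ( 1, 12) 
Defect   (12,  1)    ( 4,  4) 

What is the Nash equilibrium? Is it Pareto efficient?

(Defect, Defect) is NE; not Pareto efficient

Work:
Defect dominates Cooperate for both players:
If P2 cooperates: Defect (12) > Cooperate (8)
If P2 defects: Defect (4) > Cooperate (1)
NE: (Defect, Defect) with payoff (4, 4)
But (Cooperate, Cooperate) = (8, 8) Pareto dominates (4, 4)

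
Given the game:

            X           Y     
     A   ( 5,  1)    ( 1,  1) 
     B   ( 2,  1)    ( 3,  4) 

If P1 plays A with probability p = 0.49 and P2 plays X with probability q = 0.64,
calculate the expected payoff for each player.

E[P1] = 2.948, E[P2] = 1.5508

Work:
E[P1] = p·q·π₁(A,X) + p·(1-q)·π₁(A,Y) + (1-p)·q·π₁(B,X) + (1-p)·(1-q)·π₁(B,Y)
= 0.49·0.64·5 + 0.49·0.36·1 + 0.51·0.64·2 + 0.51·0.36·3
= 2.948

E[P2] = 1.5508 (similar calculation)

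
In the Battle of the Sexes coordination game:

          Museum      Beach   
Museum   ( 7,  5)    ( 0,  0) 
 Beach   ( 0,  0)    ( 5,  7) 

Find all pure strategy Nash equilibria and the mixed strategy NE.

Pure NE: (Museum, Museum) and (Beach, Beach); Mixed NE: p = 0.5833, q = 0.4167

Work:
Check pure NE:
(Museum, Museum): (7, 5) - no unilateral deviation beneficial
(Beach, Beach): (5, 7) - no unilateral deviation beneficial
Mixed NE: P1 plays Museum with p = 0.5833, P2 plays Museum with q = 0.4167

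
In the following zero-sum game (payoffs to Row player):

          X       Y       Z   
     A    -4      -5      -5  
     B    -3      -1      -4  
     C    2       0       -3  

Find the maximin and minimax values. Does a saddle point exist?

Maximin = -3, Minimax = -3, Saddle: True

Work:
Row minimums: [-5, -4, -3] → maximin = -3
Column maximums: [2, 0, -3] → minimax = -3
Saddle point exists! Game value = -3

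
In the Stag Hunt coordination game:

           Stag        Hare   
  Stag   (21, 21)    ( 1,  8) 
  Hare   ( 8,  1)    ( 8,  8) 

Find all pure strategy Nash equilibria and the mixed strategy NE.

Pure NE: (Stag, Stag) and (Hare, Hare); Mixed NE: p = 0.35, q = 0.35

Work:
Check pure NE:
(Stag, Stag): (21, 21) - no unilateral deviation beneficial
(Hare, Hare): (8, 8) - no unilateral deviation beneficial
Mixed NE: P1 plays Stag with p = 0.35, P2 plays Stag with q = 0.35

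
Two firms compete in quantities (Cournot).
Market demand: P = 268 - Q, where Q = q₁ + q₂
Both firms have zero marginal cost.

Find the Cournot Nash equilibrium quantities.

q₁* = q₂* = 89.33; P* = 89.33

Work:
Profit: π_i = P·q_i = (a - q_i - q_j)·q_i
FOC: ∂π_i/∂q_i = a - 2q_i - q_j = 0
Reaction function: q_i = (268 - q_j)/2
Symmetry: q* = 268/3 = 89.33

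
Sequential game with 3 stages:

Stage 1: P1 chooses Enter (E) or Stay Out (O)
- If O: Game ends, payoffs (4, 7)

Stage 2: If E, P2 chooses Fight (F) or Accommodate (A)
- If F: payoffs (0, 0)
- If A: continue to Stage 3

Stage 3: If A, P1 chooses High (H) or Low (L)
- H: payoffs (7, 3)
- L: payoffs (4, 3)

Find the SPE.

SPE: (E, A, H); Outcome (7, 3)

Work:
Stage 3: P1 chooses H (7 vs 4)
Stage 2: P2: F->0, A->3 (anticipating H). Choose A
Stage 1: P1: O->4, E->7 (anticipating A, H). Choose E
SPE path: E -> A -> H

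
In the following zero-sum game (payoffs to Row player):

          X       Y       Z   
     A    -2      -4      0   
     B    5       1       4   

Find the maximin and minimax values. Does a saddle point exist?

Maximin = 1, Minimax = 1, Saddle: True

Work:
Row minimums: [-4, 1] → maximin = 1
Column maximums: [5, 1, 4] → minimax = 1
Saddle point exists! Game value = 1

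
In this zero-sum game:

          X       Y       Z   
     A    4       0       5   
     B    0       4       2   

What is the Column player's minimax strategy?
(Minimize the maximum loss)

Column should play X or Y (all achieve the minimum), value = 4

Work:
Column player minimizes Row's maximum payoff:
Column X: max payoff to Row = 4
Column Y: max payoff to Row = 4
Column Z: max payoff to Row = 5
Minimum is 4, achieved by columns X, Y (tied).
Each of X or Y is a minimax strategy.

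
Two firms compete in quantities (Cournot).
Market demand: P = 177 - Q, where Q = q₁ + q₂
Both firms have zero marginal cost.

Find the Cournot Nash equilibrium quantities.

q₁* = q₂* = 59.0; P* = 59.0

Work:
Profit: π_i = P·q_i = (a - q_i - q_j)·q_i
FOC: ∂π_i/∂q_i = a - 2q_i - q_j = 0
Reaction function: q_i = (177 - q_j)/2
Symmetry: q* = 177/3 = 59.0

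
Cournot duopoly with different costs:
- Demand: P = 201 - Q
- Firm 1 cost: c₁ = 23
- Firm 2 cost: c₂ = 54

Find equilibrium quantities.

q₁* = 69.67, q₂* = 38.67

Work:
Reaction: q₁ = (201 - 23 - q₂)/2
Reaction: q₂ = (201 - 54 - q₁)/2
Solve simultaneously:
q₁* = (201 - 2×23 + 54)/3 = 69.67
q₂* = (201 - 2×54 + 23)/3 = 38.67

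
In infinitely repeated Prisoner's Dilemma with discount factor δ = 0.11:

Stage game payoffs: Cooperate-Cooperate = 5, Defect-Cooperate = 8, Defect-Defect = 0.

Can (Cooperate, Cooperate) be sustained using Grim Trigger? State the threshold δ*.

δ* = 0.375; since δ = 0.11 < 0.375, cooperation cannot be sustained

Work:
For Grim Trigger:
Cooperate forever: 5/(1-δ)
Defect then punished: 8 + 0·δ/(1-δ)
Need: 5/(1-δ) ≥ 8 + 0·δ/(1-δ)
Solving: δ ≥ (T-R)/(T-P) = (8-5)/(8-0) = 0.375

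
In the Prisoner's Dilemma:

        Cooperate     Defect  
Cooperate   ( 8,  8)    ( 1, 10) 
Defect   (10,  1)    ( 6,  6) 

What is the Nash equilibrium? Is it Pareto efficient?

(Defect, Defect) is NE; not Pareto efficient

Work:
Defect dominates Cooperate for both players:
If P2 cooperates: Defect (10) > Cooperate (8)
If P2 defects: Defect (6) > Cooperate (1)
NE: (Defect, Defect) with payoff (6, 6)
But (Cooperate, Cooperate) = (8, 8) Pareto dominates (6, 6)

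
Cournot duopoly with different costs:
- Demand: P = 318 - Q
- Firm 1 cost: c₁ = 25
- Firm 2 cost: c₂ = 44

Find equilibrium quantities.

q₁* = 104.0, q₂* = 85.0

Work:
Reaction: q₁ = (318 - 25 - q₂)/2
Reaction: q₂ = (318 - 44 - q₁)/2
Solve simultaneously:
q₁* = (318 - 2×25 + 44)/3 = 104.0
q₂* = (318 - 2×44 + 25)/3 = 85.0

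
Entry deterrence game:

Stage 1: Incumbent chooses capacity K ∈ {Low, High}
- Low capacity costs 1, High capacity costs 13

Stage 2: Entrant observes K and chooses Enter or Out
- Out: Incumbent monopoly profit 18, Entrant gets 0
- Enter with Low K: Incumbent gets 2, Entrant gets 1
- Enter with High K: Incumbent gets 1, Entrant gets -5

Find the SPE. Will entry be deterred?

SPE: (High, Enter|Low, Out|High); Entry deterred. Incumbent net profit = 5

Work:
After Low K: Entrant enters (1 > 0)
After High K: Entrant stays out (-5 < 0)
Incumbent: Low → 2−1=1, High → 18−13=5
Incumbent chooses High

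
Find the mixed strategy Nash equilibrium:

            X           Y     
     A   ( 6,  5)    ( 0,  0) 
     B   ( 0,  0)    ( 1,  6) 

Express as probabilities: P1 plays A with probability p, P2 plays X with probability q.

p = 0.5455, q = 0.1429

Work:
Find probabilities that make opponent indifferent:
P2 chooses q to make P1 indifferent between A and B
P1 chooses p to make P2 indifferent between X and Y
Mixed NE: P1 plays (A: 0.5455, B: 0.4545), P2 plays (X: 0.1429, Y: 0.8571)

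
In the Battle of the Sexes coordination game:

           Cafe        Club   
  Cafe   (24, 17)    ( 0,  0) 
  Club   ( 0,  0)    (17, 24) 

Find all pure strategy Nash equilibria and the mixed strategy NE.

Pure NE: (Cafe, Cafe) and (Club, Club); Mixed NE: p = 0.5854, q = 0.4146

Work:
Check pure NE:
(Cafe, Cafe): (24, 17) - no unilateral deviation beneficial
(Club, Club): (17, 24) - no unilateral deviation beneficial
Mixed NE: P1 plays Cafe with p = 0.5854, P2 plays Cafe with q = 0.4146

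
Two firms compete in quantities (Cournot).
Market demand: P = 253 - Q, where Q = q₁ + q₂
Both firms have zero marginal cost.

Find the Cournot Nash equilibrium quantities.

q₁* = q₂* = 84.33; P* = 84.33

Work:
Profit: π_i = P·q_i = (a - q_i - q_j)·q_i
FOC: ∂π_i/∂q_i = a - 2q_i - q_j = 0
Reaction function: q_i = (253 - q_j)/2
Symmetry: q* = 253/3 = 84.33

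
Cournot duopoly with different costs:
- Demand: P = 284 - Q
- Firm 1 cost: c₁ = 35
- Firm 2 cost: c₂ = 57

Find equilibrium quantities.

q₁* = 90.33, q₂* = 68.33

Work:
Reaction: q₁ = (284 - 35 - q₂)/2
Reaction: q₂ = (284 - 57 - q₁)/2
Solve simultaneously:
q₁* = (284 - 2×35 + 57)/3 = 90.33
q₂* = (284 - 2×57 + 35)/3 = 68.33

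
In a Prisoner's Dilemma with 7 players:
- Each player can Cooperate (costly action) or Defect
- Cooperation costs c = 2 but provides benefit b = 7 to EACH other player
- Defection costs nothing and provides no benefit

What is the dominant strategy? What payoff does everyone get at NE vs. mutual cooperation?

Dominant: Defect; NE payoff = 0; Coop payoff = 40

Work:
Defect dominates (saves cost c = 2, benefit to others is external)
NE: All defect → everyone gets 0
If all cooperate: each receives (6)×7 - 2 = 40
Social dilemma: 40 > 0 but NE gives 0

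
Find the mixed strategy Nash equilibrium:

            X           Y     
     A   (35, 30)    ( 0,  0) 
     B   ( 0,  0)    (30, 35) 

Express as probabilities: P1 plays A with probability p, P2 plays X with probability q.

p = 0.5385, q = 0.4615

Work:
Find probabilities that make opponent indifferent:
P2 chooses q to make P1 indifferent between A and B
P1 chooses p to make P2 indifferent between X and Y
Mixed NE: P1 plays (A: 0.5385, B: 0.4615), P2 plays (X: 0.4615, Y: 0.5385)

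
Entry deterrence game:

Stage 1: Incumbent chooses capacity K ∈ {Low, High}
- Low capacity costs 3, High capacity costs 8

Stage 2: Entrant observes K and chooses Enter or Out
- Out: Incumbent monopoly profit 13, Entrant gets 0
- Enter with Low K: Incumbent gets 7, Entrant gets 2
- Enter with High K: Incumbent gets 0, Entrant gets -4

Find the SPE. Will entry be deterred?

SPE: (High, Enter|Low, Out|High); Entry deterred. Incumbent net profit = 5

Work:
After Low K: Entrant enters (2 > 0)
After High K: Entrant stays out (-4 < 0)
Incumbent: Low → 7−3=4, High → 13−8=5
Incumbent chooses High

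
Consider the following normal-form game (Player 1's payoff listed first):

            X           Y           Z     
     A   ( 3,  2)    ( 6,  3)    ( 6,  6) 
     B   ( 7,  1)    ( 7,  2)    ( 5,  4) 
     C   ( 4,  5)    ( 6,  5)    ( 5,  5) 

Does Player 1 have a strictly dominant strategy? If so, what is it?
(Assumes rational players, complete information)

No strictly dominant strategy exists for Player 1

Work:
A strategy strictly dominates another if it gives a strictly higher payoff against every opponent action. Compare each pair of P1's strategies column-by-column:
  A vs B: [3 vs 7, 6 vs 7, 6 vs 5] → A does not strictly dominate B (column X: 3 ≤ 7)
  A vs C: [3 vs 4, 6 vs 6, 6 vs 5] → A does not strictly dominate C (column X: 3 ≤ 4)
  B vs A: [7 vs 3, 7 vs 6, 5 vs 6] → B does not strictly dominate A (column Z: 5 ≤ 6)
  B vs C: [7 vs 4, 7 vs 6, 5 vs 5] → B does not strictly dominate C (column Z: 5 ≤ 5)
  C vs A: [4 vs 3, 6 vs 6, 5 vs 6] → C does not strictly dominate A (column Y: 6 ≤ 6)
  C vs B: [4 vs 7, 6 vs 7, 5 vs 5] → C does not strictly dominate B (column X: 4 ≤ 7)
No single strategy strictly dominates all others → no strictly dominant strategy.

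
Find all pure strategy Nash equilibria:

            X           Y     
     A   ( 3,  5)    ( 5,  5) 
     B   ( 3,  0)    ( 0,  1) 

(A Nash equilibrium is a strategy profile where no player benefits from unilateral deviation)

Nash equilibrium: (A, X), (A, Y)

Work:
Best responses:
  P1 vs X: payoffs [3, 3] → best response A/B (payoff 3)
  P1 vs Y: payoffs [5, 0] → best response A (payoff 5)
  P2 vs A: payoffs [5, 5] → best response X/Y (payoff 5)
  P2 vs B: payoffs [0, 1] → best response Y (payoff 1)
Mutual best responses: (A,X), (A,Y) → Nash equilibria.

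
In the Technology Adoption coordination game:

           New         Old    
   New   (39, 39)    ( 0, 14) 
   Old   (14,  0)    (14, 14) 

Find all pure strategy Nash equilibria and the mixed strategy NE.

Pure NE: (New, New) and (Old, Old); Mixed NE: p = 0.359, q = 0.359

Work:
Check pure NE:
(New, New): (39, 39) - no unilateral deviation beneficial
(Old, Old): (14, 14) - no unilateral deviation beneficial
Mixed NE: P1 plays New with p = 0.359, P2 plays New with q = 0.359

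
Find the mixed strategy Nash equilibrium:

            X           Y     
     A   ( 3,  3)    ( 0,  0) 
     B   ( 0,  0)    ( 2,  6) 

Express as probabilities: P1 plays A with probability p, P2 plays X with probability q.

p = 0.6667, q = 0.4

Work:
Find probabilities that make opponent indifferent:
P2 chooses q to make P1 indifferent between A and B
P1 chooses p to make P2 indifferent between X and Y
Mixed NE: P1 plays (A: 0.6667, B: 0.3333), P2 plays (X: 0.4, Y: 0.6)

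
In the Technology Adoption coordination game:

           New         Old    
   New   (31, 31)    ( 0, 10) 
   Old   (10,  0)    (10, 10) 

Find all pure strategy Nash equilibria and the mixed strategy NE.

Pure NE: (New, New) and (Old, Old); Mixed NE: p = 0.3226, q = 0.3226

Work:
Check pure NE:
(New, New): (31, 31) - no unilateral deviation beneficial
(Old, Old): (10, 10) - no unilateral deviation beneficial
Mixed NE: P1 plays New with p = 0.3226, P2 plays New with q = 0.3226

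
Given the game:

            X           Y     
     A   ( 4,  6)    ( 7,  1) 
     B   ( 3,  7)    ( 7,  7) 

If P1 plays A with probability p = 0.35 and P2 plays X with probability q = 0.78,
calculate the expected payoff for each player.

E[P1] = 4.153, E[P2] = 6.265

Work:
E[P1] = p·q·π₁(A,X) + p·(1-q)·π₁(A,Y) + (1-p)·q·π₁(B,X) + (1-p)·(1-q)·π₁(B,Y)
= 0.35·0.78·4 + 0.35·0.22·7 + 0.65·0.78·3 + 0.65·0.22·7
= 4.153

E[P2] = 6.265 (similar calculation)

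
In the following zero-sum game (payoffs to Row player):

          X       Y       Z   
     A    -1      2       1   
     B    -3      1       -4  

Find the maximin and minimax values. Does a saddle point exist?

Maximin = -1, Minimax = -1, Saddle: True

Work:
Row minimums: [-1, -4] → maximin = -1
Column maximums: [-1, 2, 1] → minimax = -1
Saddle point exists! Game value = -1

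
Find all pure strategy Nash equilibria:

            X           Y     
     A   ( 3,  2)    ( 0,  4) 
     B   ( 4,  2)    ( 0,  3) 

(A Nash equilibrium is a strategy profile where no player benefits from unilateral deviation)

Nash equilibrium: (A, Y), (B, Y)

Work:
Best responses:
  P1 vs X: payoffs [3, 4] → best response B (payoff 4)
  P1 vs Y: payoffs [0, 0] → best response A/B (payoff 0)
  P2 vs A: payoffs [2, 4] → best response Y (payoff 4)
  P2 vs B: payoffs [2, 3] → best response Y (payoff 3)
Mutual best responses: (A,Y), (B,Y) → Nash equilibria.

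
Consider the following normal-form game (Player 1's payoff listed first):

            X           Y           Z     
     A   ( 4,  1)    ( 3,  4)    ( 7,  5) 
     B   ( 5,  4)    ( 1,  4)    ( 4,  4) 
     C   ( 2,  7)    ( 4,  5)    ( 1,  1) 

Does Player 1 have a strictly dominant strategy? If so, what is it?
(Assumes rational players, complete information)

No strictly dominant strategy exists for Player 1

Work:
A strategy strictly dominates another if it gives a strictly higher payoff against every opponent action. Compare each pair of P1's strategies column-by-column:
  A vs B: [4 vs 5, 3 vs 1, 7 vs 4] → A does not strictly dominate B (column X: 4 ≤ 5)
  A vs C: [4 vs 2, 3 vs 4, 7 vs 1] → A does not strictly dominate C (column Y: 3 ≤ 4)
  B vs A: [5 vs 4, 1 vs 3, 4 vs 7] → B does not strictly dominate A (column Y: 1 ≤ 3)
  B vs C: [5 vs 2, 1 vs 4, 4 vs 1] → B does not strictly dominate C (column Y: 1 ≤ 4)
  C vs A: [2 vs 4, 4 vs 3, 1 vs 7] → C does not strictly dominate A (column X: 2 ≤ 4)
  C vs B: [2 vs 5, 4 vs 1, 1 vs 4] → C does not strictly dominate B (column X: 2 ≤ 5)
No single strategy strictly dominates all others → no strictly dominant strategy.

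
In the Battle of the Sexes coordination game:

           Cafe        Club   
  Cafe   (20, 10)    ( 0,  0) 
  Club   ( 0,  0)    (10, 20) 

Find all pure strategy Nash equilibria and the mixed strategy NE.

Pure NE: (Cafe, Cafe) and (Club, Club); Mixed NE: p = 0.6667, q = 0.3333

Work:
Check pure NE:
(Cafe, Cafe): (20, 10) - no unilateral deviation beneficial
(Club, Club): (10, 20) - no unilateral deviation beneficial
Mixed NE: P1 plays Cafe with p = 0.6667, P2 plays Cafe with q = 0.3333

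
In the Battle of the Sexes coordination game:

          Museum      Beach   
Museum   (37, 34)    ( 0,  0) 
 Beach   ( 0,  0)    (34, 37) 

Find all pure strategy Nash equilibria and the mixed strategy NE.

Pure NE: (Museum, Museum) and (Beach, Beach); Mixed NE: p = 0.5211, q = 0.4789

Work:
Check pure NE:
(Museum, Museum): (37, 34) - no unilateral deviation beneficial
(Beach, Beach): (34, 37) - no unilateral deviation beneficial
Mixed NE: P1 plays Museum with p = 0.5211, P2 plays Museum with q = 0.4789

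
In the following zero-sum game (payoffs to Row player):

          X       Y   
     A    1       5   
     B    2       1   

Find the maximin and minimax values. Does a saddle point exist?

Maximin = 1, Minimax = 2, Saddle: False

Work:
Row minimums: [1, 1] → maximin = 1
Column maximums: [2, 5] → minimax = 2
No saddle point (maximin ≠ minimax). Mixed strategy needed.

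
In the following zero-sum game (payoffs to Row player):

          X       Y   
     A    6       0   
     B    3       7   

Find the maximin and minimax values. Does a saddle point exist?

Maximin = 3, Minimax = 6, Saddle: False

Work:
Row minimums: [0, 3] → maximin = 3
Column maximums: [6, 7] → minimax = 6
No saddle point (maximin ≠ minimax). Mixed strategy needed.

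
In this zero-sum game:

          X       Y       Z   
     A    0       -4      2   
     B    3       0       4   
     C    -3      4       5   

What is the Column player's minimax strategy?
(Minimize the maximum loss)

Column should play X, value = 3

Work:
Column player minimizes Row's maximum payoff:
Column X: max payoff to Row = 3
Column Y: max payoff to Row = 4
Column Z: max payoff to Row = 5
Minimum is 3, achieved by column X.
Minimax strategy: X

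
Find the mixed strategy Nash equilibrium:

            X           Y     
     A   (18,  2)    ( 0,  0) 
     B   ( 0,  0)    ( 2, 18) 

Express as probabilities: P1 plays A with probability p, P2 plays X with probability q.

p = 0.9, q = 0.1

Work:
Find probabilities that make opponent indifferent:
P2 chooses q to make P1 indifferent between A and B
P1 chooses p to make P2 indifferent between X and Y
Mixed NE: P1 plays (A: 0.9, B: 0.1), P2 plays (X: 0.1, Y: 0.9)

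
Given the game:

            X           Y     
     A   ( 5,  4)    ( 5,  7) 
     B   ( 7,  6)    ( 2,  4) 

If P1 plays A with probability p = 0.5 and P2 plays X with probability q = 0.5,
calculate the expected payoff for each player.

E[P1] = 4.75, E[P2] = 5.25

Work:
E[P1] = p·q·π₁(A,X) + p·(1-q)·π₁(A,Y) + (1-p)·q·π₁(B,X) + (1-p)·(1-q)·π₁(B,Y)
= 0.5·0.5·5 + 0.5·0.5·5 + 0.5·0.5·7 + 0.5·0.5·2
= 4.75

E[P2] = 5.25 (similar calculation)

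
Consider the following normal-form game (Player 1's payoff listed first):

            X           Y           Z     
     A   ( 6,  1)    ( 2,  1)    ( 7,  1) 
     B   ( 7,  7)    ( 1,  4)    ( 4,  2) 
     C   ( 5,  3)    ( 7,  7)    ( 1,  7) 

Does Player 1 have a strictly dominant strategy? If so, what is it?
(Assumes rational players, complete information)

No strictly dominant strategy exists for Player 1

Work:
A strategy strictly dominates another if it gives a strictly higher payoff against every opponent action. Compare each pair of P1's strategies column-by-column:
  A vs B: [6 vs 7, 2 vs 1, 7 vs 4] → A does not strictly dominate B (column X: 6 ≤ 7)
  A vs C: [6 vs 5, 2 vs 7, 7 vs 1] → A does not strictly dominate C (column Y: 2 ≤ 7)
  B vs A: [7 vs 6, 1 vs 2, 4 vs 7] → B does not strictly dominate A (column Y: 1 ≤ 2)
  B vs C: [7 vs 5, 1 vs 7, 4 vs 1] → B does not strictly dominate C (column Y: 1 ≤ 7)
  C vs A: [5 vs 6, 7 vs 2, 1 vs 7] → C does not strictly dominate A (column X: 5 ≤ 6)
  C vs B: [5 vs 7, 7 vs 1, 1 vs 4] → C does not strictly dominate B (column X: 5 ≤ 7)
No single strategy strictly dominates all others → no strictly dominant strategy.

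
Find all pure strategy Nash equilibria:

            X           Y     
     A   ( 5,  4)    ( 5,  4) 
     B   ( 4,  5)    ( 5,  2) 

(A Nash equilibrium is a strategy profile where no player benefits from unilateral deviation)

Nash equilibrium: (A, X), (A, Y)

Work:
Best responses:
  P1 vs X: payoffs [5, 4] → best response A (payoff 5)
  P1 vs Y: payoffs [5, 5] → best response A/B (payoff 5)
  P2 vs A: payoffs [4, 4] → best response X/Y (payoff 4)
  P2 vs B: payoffs [5, 2] → best response X (payoff 5)
Mutual best responses: (A,X), (A,Y) → Nash equilibria.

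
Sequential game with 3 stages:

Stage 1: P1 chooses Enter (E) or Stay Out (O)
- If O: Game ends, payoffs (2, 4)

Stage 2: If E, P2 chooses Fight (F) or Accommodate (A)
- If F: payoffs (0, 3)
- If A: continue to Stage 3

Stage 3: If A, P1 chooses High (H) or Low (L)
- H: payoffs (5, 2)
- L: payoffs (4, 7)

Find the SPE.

SPE: (O, F, H); Outcome (2, 4)

Work:
Stage 3: P1 chooses H (5 vs 4)
Stage 2: P2: F->3, A->2 (anticipating H). Choose F
Stage 1: P1: O->2, E->0 (anticipating F, H). Choose O
SPE path: O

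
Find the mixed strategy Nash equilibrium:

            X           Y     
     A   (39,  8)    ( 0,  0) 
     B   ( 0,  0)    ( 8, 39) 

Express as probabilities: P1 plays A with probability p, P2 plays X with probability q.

p = 0.8298, q = 0.1702

Work:
Find probabilities that make opponent indifferent:
P2 chooses q to make P1 indifferent between A and B
P1 chooses p to make P2 indifferent between X and Y
Mixed NE: P1 plays (A: 0.8298, B: 0.1702), P2 plays (X: 0.1702, Y: 0.8298)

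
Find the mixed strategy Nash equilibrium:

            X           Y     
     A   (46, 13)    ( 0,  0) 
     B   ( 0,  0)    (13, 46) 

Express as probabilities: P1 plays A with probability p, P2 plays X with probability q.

p = 0.7797, q = 0.2203

Work:
Find probabilities that make opponent indifferent:
P2 chooses q to make P1 indifferent between A and B
P1 chooses p to make P2 indifferent between X and Y
Mixed NE: P1 plays (A: 0.7797, B: 0.2203), P2 plays (X: 0.2203, Y: 0.7797)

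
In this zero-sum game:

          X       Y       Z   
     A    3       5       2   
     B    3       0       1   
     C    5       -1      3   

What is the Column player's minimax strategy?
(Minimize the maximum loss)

Column should play Z, value = 3

Work:
Column player minimizes Row's maximum payoff:
Column X: max payoff to Row = 5
Column Y: max payoff to Row = 5
Column Z: max payoff to Row = 3
Minimum is 3, achieved by column Z.
Minimax strategy: Z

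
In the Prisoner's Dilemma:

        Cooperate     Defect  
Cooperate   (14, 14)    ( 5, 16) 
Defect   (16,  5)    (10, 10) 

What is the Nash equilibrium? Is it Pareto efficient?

(Defect, Defect) is NE; not Pareto efficient

Work:
Defect dominates Cooperate for both players:
If P2 cooperates: Defect (16) > Cooperate (14)
If P2 defects: Defect (10) > Cooperate (5)
NE: (Defect, Defect) with payoff (10, 10)
But (Cooperate, Cooperate) = (14, 14) Pareto dominates (10, 10)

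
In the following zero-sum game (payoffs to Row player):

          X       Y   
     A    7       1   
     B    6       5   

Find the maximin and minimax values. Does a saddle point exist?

Maximin = 5, Minimax = 5, Saddle: True

Work:
Row minimums: [1, 5] → maximin = 5
Column maximums: [7, 5] → minimax = 5
Saddle point exists! Game value = 5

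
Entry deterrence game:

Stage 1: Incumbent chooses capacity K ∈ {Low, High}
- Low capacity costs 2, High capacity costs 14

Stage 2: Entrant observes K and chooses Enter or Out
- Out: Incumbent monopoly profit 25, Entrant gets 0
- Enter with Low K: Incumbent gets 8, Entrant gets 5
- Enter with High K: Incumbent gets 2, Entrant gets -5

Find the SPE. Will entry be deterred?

SPE: (High, Enter|Low, Out|High); Entry deterred. Incumbent net profit = 11

Work:
After Low K: Entrant enters (5 > 0)
After High K: Entrant stays out (-5 < 0)
Incumbent: Low → 8−2=6, High → 25−14=11
Incumbent chooses High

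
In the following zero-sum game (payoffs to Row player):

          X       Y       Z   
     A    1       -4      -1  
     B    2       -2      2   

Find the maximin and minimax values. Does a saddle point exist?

Maximin = -2, Minimax = -2, Saddle: True

Work:
Row minimums: [-4, -2] → maximin = -2
Column maximums: [2, -2, 2] → minimax = -2
Saddle point exists! Game value = -2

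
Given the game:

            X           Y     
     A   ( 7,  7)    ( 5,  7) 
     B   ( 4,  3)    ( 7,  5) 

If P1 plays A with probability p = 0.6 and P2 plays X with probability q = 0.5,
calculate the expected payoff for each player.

E[P1] = 5.8, E[P2] = 5.8

Work:
E[P1] = p·q·π₁(A,X) + p·(1-q)·π₁(A,Y) + (1-p)·q·π₁(B,X) + (1-p)·(1-q)·π₁(B,Y)
= 0.6·0.5·7 + 0.6·0.5·5 + 0.4·0.5·4 + 0.4·0.5·7
= 5.8

E[P2] = 5.8 (similar calculation)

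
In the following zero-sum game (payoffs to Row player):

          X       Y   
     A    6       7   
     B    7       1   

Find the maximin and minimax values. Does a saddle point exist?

Maximin = 6, Minimax = 7, Saddle: False

Work:
Row minimums: [6, 1] → maximin = 6
Column maximums: [7, 7] → minimax = 7
No saddle point (maximin ≠ minimax). Mixed strategy needed.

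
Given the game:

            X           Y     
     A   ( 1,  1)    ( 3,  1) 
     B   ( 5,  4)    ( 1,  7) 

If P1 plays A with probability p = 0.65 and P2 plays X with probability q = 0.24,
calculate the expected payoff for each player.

E[P1] = 2.324, E[P2] = 2.848

Work:
E[P1] = p·q·π₁(A,X) + p·(1-q)·π₁(A,Y) + (1-p)·q·π₁(B,X) + (1-p)·(1-q)·π₁(B,Y)
= 0.65·0.24·1 + 0.65·0.76·3 + 0.35·0.24·5 + 0.35·0.76·1
= 2.324

E[P2] = 2.848 (similar calculation)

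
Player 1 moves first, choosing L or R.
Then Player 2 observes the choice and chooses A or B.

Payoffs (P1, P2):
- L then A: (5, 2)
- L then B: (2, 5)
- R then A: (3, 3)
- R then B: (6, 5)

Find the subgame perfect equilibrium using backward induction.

P1 plays R, P2 plays B after L and B after R; Payoff (6, 5)

Work:
Backward induction:
After L: P2 chooses B → P1 gets 2
After R: P2 chooses B → P1 gets 6
P1 chooses R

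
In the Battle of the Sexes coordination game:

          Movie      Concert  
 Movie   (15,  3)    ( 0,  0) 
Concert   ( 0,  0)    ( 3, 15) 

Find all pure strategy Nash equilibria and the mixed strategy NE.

Pure NE: (Movie, Movie) and (Concert, Concert); Mixed NE: p = 0.8333, q = 0.1667

Work:
Check pure NE:
(Movie, Movie): (15, 3) - no unilateral deviation beneficial
(Concert, Concert): (3, 15) - no unilateral deviation beneficial
Mixed NE: P1 plays Movie with p = 0.8333, P2 plays Movie with q = 0.1667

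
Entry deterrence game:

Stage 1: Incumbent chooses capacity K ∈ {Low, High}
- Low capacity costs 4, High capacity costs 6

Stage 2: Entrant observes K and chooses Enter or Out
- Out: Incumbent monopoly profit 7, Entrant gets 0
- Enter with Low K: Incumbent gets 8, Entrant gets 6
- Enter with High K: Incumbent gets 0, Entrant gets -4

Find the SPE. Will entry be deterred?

SPE: (Low, Enter|Low, Out|High); Entry not deterred. Incumbent net profit = 4, Entrant gets 6

Work:
After Low K: Entrant enters (6 > 0)
After High K: Entrant stays out (-4 < 0)
Incumbent: Low → 8−4=4, High → 7−6=1
Incumbent chooses Low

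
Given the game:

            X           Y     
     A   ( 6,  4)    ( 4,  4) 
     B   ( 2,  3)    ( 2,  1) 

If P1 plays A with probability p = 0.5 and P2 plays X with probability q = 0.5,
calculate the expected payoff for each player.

E[P1] = 3.5, E[P2] = 3.0

Work:
E[P1] = p·q·π₁(A,X) + p·(1-q)·π₁(A,Y) + (1-p)·q·π₁(B,X) + (1-p)·(1-q)·π₁(B,Y)
= 0.5·0.5·6 + 0.5·0.5·4 + 0.5·0.5·2 + 0.5·0.5·2
= 3.5

E[P2] = 3.0 (similar calculation)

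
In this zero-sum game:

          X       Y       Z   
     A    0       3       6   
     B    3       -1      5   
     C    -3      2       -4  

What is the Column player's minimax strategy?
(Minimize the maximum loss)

Column should play X or Y (all achieve the minimum), value = 3

Work:
Column player minimizes Row's maximum payoff:
Column X: max payoff to Row = 3
Column Y: max payoff to Row = 3
Column Z: max payoff to Row = 6
Minimum is 3, achieved by columns X, Y (tied).
Each of X or Y is a minimax strategy.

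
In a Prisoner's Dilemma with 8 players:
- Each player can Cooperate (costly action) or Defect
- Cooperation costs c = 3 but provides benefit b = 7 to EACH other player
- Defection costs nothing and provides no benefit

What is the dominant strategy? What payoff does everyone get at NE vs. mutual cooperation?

Dominant: Defect; NE payoff = 0; Coop payoff = 46

Work:
Defect dominates (saves cost c = 3, benefit to others is external)
NE: All defect → everyone gets 0
If all cooperate: each receives (7)×7 - 3 = 46
Social dilemma: 46 > 0 but NE gives 0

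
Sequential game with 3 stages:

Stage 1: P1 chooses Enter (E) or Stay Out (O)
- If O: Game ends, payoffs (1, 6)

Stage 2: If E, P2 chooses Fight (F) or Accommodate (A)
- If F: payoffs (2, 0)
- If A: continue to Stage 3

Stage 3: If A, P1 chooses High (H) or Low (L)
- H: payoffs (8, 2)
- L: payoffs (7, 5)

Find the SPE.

SPE: (E, A, H); Outcome (8, 2)

Work:
Stage 3: P1 chooses H (8 vs 7)
Stage 2: P2: F->0, A->2 (anticipating H). Choose A
Stage 1: P1: O->1, E->8 (anticipating A, H). Choose E
SPE path: E -> A -> H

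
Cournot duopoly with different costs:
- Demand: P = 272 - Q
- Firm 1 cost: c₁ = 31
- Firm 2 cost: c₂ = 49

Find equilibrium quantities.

q₁* = 86.33, q₂* = 68.33

Work:
Reaction: q₁ = (272 - 31 - q₂)/2
Reaction: q₂ = (272 - 49 - q₁)/2
Solve simultaneously:
q₁* = (272 - 2×31 + 49)/3 = 86.33
q₂* = (272 - 2×49 + 31)/3 = 68.33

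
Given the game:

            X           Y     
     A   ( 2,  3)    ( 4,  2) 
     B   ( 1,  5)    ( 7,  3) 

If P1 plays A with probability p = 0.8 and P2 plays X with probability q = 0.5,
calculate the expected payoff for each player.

E[P1] = 3.2, E[P2] = 2.8

Work:
E[P1] = p·q·π₁(A,X) + p·(1-q)·π₁(A,Y) + (1-p)·q·π₁(B,X) + (1-p)·(1-q)·π₁(B,Y)
= 0.8·0.5·2 + 0.8·0.5·4 + 0.2·0.5·1 + 0.2·0.5·7
= 3.2

E[P2] = 2.8 (similar calculation)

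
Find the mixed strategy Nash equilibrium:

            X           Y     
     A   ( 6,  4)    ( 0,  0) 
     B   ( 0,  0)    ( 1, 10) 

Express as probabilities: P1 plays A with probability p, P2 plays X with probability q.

p = 0.7143, q = 0.1429

Work:
Find probabilities that make opponent indifferent:
P2 chooses q to make P1 indifferent between A and B
P1 chooses p to make P2 indifferent between X and Y
Mixed NE: P1 plays (A: 0.7143, B: 0.2857), P2 plays (X: 0.1429, Y: 0.8571)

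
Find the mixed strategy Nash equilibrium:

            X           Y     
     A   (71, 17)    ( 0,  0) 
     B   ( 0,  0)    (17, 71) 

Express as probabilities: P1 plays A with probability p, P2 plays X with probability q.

p = 0.8068, q = 0.1932

Work:
Find probabilities that make opponent indifferent:
P2 chooses q to make P1 indifferent between A and B
P1 chooses p to make P2 indifferent between X and Y
Mixed NE: P1 plays (A: 0.8068, B: 0.1932), P2 plays (X: 0.1932, Y: 0.8068)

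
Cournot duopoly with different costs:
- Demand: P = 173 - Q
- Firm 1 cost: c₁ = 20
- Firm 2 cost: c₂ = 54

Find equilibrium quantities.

q₁* = 62.33, q₂* = 28.33

Work:
Reaction: q₁ = (173 - 20 - q₂)/2
Reaction: q₂ = (173 - 54 - q₁)/2
Solve simultaneously:
q₁* = (173 - 2×20 + 54)/3 = 62.33
q₂* = (173 - 2×54 + 20)/3 = 28.33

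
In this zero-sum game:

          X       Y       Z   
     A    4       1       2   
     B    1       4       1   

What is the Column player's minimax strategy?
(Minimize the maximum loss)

Column should play Z, value = 2

Work:
Column player minimizes Row's maximum payoff:
Column X: max payoff to Row = 4
Column Y: max payoff to Row = 4
Column Z: max payoff to Row = 2
Minimum is 2, achieved by column Z.
Minimax strategy: Z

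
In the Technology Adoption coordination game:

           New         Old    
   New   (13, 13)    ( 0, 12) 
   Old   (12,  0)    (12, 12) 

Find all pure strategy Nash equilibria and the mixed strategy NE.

Pure NE: (New, New) and (Old, Old); Mixed NE: p = 0.9231, q = 0.9231

Work:
Check pure NE:
(New, New): (13, 13) - no unilateral deviation beneficial
(Old, Old): (12, 12) - no unilateral deviation beneficial
Mixed NE: P1 plays New with p = 0.9231, P2 plays New with q = 0.9231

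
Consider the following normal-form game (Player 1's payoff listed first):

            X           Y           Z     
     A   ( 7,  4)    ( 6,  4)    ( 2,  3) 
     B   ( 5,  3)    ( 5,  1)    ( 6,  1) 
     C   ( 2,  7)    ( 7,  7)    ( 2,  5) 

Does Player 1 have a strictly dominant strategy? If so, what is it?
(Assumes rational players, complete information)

No strictly dominant strategy exists for Player 1

Work:
A strategy strictly dominates another if it gives a strictly higher payoff against every opponent action. Compare each pair of P1's strategies column-by-column:
  A vs B: [7 vs 5, 6 vs 5, 2 vs 6] → A does not strictly dominate B (column Z: 2 ≤ 6)
  A vs C: [7 vs 2, 6 vs 7, 2 vs 2] → A does not strictly dominate C (column Y: 6 ≤ 7)
  B vs A: [5 vs 7, 5 vs 6, 6 vs 2] → B does not strictly dominate A (column X: 5 ≤ 7)
  B vs C: [5 vs 2, 5 vs 7, 6 vs 2] → B does not strictly dominate C (column Y: 5 ≤ 7)
  C vs A: [2 vs 7, 7 vs 6, 2 vs 2] → C does not strictly dominate A (column X: 2 ≤ 7)
  C vs B: [2 vs 5, 7 vs 5, 2 vs 6] → C does not strictly dominate B (column X: 2 ≤ 5)
No single strategy strictly dominates all others → no strictly dominant strategy.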